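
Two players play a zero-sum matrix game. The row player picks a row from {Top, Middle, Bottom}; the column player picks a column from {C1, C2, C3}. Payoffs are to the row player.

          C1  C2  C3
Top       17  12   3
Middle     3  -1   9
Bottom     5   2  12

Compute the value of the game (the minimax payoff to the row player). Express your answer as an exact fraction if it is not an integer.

138/19

Row minima: Top → 3, Middle → -1, Bottom → 2; maximin = 3.
Column maxima: C1 → 17, C2 → 12, C3 → 12; minimax = 12.
3 ≠ 12, so there is no saddle point; optimal play is mixed.
Middle is strictly dominated by Bottom, so the row player never plays it.
C1 is strictly dominated by C2 (it gives the row player strictly more in every row), so the column player never plays it.
On the remaining 2×2 (Top, Bottom vs C2, C3):
Let the row player play Top with probability p. Expected payoff against C2: 12p + 2(1−p) = 10p + 2; against C3: 3p + 12(1−p) = −9p + 12.
Setting these equal: 10p + 2 = −9p + 12 ⇒ 19p = 10 ⇒ p = 10/19, and the value is (10)·(10/19) + 2 = 138/19.
For the column player: with q = P(C2), equating Top's and Bottom's payoffs gives 9q + 3 = −10q + 12 ⇒ q = 9/19.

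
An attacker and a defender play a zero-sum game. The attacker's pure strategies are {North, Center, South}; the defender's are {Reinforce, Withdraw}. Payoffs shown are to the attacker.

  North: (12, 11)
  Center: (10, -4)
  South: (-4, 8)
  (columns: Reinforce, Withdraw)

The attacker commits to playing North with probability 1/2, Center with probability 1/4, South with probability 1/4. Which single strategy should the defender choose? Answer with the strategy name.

If the defender plays Reinforce, the attacker's expected payoff is (1/2)·12 + (1/4)·10 + (1/4)·(-4) = 15/2.
If the defender plays Withdraw, the attacker's expected payoff is (1/2)·11 + (1/4)·(-4) + (1/4)·8 = 13/2.
The defender minimizes the attacker's payoff; the smallest is 13/2, so the best response is Withdraw.

Withdraw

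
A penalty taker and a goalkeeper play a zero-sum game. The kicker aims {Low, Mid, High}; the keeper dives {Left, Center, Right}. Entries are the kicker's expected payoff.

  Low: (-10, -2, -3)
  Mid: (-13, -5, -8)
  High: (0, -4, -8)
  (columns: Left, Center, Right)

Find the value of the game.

Row minima: Low → -10, Mid → -13, High → -8; maximin = -8.
Column maxima: Left → 0, Center → -2, Right → -3; minimax = -3.
-8 ≠ -3, so there is no saddle point; optimal play is mixed.
Mid is strictly dominated by Low, so the kicker never plays it.
Center is strictly dominated by Right (it gives the kicker strictly more in every row), so the keeper never plays it.
On the remaining 2×2 (Low, High vs Left, Right):
Let the kicker play Low with probability p. Expected payoff against Left: (-10)p + 0(1−p) = −10p; against Right: (-3)p + (-8)(1−p) = 5p − 8.
Setting these equal: −10p = 5p − 8 ⇒ −15p = -8 ⇒ p = 8/15, and the value is (-10)·(8/15) = -16/3.
For the keeper: with q = P(Left), equating Low's and High's payoffs gives −7q − 3 = 8q − 8 ⇒ q = 1/3.

-16/3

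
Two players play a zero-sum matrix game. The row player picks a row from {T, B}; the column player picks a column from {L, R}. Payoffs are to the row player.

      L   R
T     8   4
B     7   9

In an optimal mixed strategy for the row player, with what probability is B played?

2/3

Row minima: T → 4, B → 7; maximin = 7.
Column maxima: L → 8, R → 9; minimax = 8.
7 ≠ 8, so there is no saddle point; optimal play is mixed.
Let the row player play T with probability p. Expected payoff against L: 8p + 7(1−p) = p + 7; against R: 4p + 9(1−p) = −5p + 9.
Setting these equal: p + 7 = −5p + 9 ⇒ 6p = 2 ⇒ p = 1/3, and the value is (1)·(1/3) + 7 = 22/3.
For the column player: with q = P(L), equating T's and B's payoffs gives 4q + 4 = −2q + 9 ⇒ q = 5/6.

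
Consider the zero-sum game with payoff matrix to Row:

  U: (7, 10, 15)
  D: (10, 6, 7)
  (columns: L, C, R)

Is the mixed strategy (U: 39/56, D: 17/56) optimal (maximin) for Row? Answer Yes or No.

No

Against L this mix gives (39/56)·7 + (17/56)·10 = 443/56.
Against C this mix gives (39/56)·10 + (17/56)·6 = 123/14.
Against R this mix gives (39/56)·15 + (17/56)·7 = 88/7.
Column will play L, holding Row to 443/56. Shifting weight toward the row that does better against L would raise this floor (the equalizing mix achieves 58/7 against both L and C), so the proposed strategy is not optimal.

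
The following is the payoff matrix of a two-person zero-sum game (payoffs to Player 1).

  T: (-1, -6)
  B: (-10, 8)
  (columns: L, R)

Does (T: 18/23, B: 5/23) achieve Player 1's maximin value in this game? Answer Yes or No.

Yes

Against L this mix gives (18/23)·(-1) + (5/23)·(-10) = -68/23.
Against R this mix gives (18/23)·(-6) + (5/23)·8 = -68/23.
All of Player 2's active replies (L, R) yield -68/23, and no column does worse for Player 1. The mix makes Player 2 indifferent and guarantees -68/23, so it is optimal.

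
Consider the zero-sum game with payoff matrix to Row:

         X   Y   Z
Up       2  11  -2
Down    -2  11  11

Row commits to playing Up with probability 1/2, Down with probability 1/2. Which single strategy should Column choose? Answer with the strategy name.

X

If Column plays X, Row's expected payoff is (1/2)·2 + (1/2)·(-2) = 0.
If Column plays Y, Row's expected payoff is (1/2)·11 + (1/2)·11 = 11.
If Column plays Z, Row's expected payoff is (1/2)·(-2) + (1/2)·11 = 9/2.
Column minimizes Row's payoff; the smallest is 0, so the best response is X.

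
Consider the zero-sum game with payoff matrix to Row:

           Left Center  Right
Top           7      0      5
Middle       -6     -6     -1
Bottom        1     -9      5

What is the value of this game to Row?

Row minima: Top → 0, Middle → -6, Bottom → -9; maximin = 0.
Column maxima: Left → 7, Center → 0, Right → 5; minimax = 0.
Since maximin = minimax = 0, there is a saddle point and the value is 0.

0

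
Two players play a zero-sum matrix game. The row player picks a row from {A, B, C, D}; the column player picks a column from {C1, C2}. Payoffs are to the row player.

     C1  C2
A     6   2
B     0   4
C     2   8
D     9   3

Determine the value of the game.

Row minima: A → 2, B → 0, C → 2, D → 3; maximin = 3.
Column maxima: C1 → 9, C2 → 8; minimax = 8.
3 ≠ 8, so there is no saddle point; optimal play is mixed.
A is strictly dominated by D, so the row player never plays it.
B is strictly dominated by C, so the row player never plays it.
On the remaining 2×2 (C, D vs C1, C2):
Let the row player play C with probability p. Expected payoff against C1: 2p + 9(1−p) = −7p + 9; against C2: 8p + 3(1−p) = 5p + 3.
Setting these equal: −7p + 9 = 5p + 3 ⇒ −12p = -6 ⇒ p = 1/2, and the value is (-7)·(1/2) + 9 = 11/2.
For the column player: with q = P(C1), equating C's and D's payoffs gives −6q + 8 = 6q + 3 ⇒ q = 5/12.

11/2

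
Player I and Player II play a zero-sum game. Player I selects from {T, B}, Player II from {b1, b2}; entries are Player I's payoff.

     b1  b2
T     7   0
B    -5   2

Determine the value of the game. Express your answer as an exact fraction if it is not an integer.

1

Row minima: T → 0, B → -5; maximin = 0.
Column maxima: b1 → 7, b2 → 2; minimax = 2.
0 ≠ 2, so there is no saddle point; optimal play is mixed.
Let Player I play T with probability p. Expected payoff against b1: 7p + (-5)(1−p) = 12p − 5; against b2: 0p + 2(1−p) = −2p + 2.
Setting these equal: 12p − 5 = −2p + 2 ⇒ 14p = 7 ⇒ p = 1/2, and the value is (12)·(1/2) − 5 = 1.
For Player II: with q = P(b1), equating T's and B's payoffs gives 7q = −7q + 2 ⇒ q = 1/7.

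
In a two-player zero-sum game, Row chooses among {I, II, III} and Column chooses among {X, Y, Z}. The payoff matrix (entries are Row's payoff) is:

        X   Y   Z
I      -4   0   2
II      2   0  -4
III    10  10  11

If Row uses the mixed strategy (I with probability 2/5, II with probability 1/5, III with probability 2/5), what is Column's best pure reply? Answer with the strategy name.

X

If Column plays X, Row's expected payoff is (2/5)·(-4) + (1/5)·2 + (2/5)·10 = 14/5.
If Column plays Y, Row's expected payoff is (2/5)·0 + (1/5)·0 + (2/5)·10 = 4.
If Column plays Z, Row's expected payoff is (2/5)·2 + (1/5)·(-4) + (2/5)·11 = 22/5.
Column minimizes Row's payoff; the smallest is 14/5, so the best response is X.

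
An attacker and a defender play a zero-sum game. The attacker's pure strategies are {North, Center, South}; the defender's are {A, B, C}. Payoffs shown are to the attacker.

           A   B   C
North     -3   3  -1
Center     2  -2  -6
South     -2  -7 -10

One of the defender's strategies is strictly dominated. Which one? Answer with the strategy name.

C holds the attacker's payoff strictly below B in every row: -1 < 3, -6 < -2, -10 < -7.
So B is strictly dominated for the defender.

B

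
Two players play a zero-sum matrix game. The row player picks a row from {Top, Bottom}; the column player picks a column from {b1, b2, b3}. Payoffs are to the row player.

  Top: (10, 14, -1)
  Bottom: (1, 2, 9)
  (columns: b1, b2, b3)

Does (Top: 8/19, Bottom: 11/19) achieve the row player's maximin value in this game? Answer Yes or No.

Yes

Against b1 this mix gives (8/19)·10 + (11/19)·1 = 91/19.
Against b2 this mix gives (8/19)·14 + (11/19)·2 = 134/19.
Against b3 this mix gives (8/19)·(-1) + (11/19)·9 = 91/19.
All of the column player's active replies (b1, b3) yield 91/19, and no column does worse for the row player. The mix makes the column player indifferent and guarantees 91/19, so it is optimal.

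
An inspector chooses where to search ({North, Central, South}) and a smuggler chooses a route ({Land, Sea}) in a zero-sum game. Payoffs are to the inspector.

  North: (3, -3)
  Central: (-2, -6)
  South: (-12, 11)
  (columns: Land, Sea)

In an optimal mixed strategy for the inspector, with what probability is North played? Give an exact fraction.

23/29

Row minima: North → -3, Central → -6, South → -12; maximin = -3.
Column maxima: Land → 3, Sea → 11; minimax = 3.
-3 ≠ 3, so there is no saddle point; optimal play is mixed.
Central is strictly dominated by North, so the inspector never plays it.
On the remaining 2×2 (North, South vs Land, Sea):
Let the inspector play North with probability p. Expected payoff against Land: 3p + (-12)(1−p) = 15p − 12; against Sea: (-3)p + 11(1−p) = −14p + 11.
Setting these equal: 15p − 12 = −14p + 11 ⇒ 29p = 23 ⇒ p = 23/29, and the value is (15)·(23/29) − 12 = -3/29.
For the smuggler: with q = P(Land), equating North's and South's payoffs gives 6q − 3 = −23q + 11 ⇒ q = 14/29.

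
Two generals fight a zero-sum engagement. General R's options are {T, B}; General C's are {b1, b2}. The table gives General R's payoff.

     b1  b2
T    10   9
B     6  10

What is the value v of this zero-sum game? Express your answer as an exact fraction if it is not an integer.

46/5

Row minima: T → 9, B → 6; maximin = 9.
Column maxima: b1 → 10, b2 → 10; minimax = 10.
9 ≠ 10, so there is no saddle point; optimal play is mixed.
Let General R play T with probability p. Expected payoff against b1: 10p + 6(1−p) = 4p + 6; against b2: 9p + 10(1−p) = −p + 10.
Setting these equal: 4p + 6 = −p + 10 ⇒ 5p = 4 ⇒ p = 4/5, and the value is (4)·(4/5) + 6 = 46/5.
For General C: with q = P(b1), equating T's and B's payoffs gives q + 9 = −4q + 10 ⇒ q = 1/5.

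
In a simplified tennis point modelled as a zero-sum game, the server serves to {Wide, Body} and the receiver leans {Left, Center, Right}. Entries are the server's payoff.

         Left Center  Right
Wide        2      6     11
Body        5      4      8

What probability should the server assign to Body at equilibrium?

4/5

Row minima: Wide → 2, Body → 4; maximin = 4.
Column maxima: Left → 5, Center → 6, Right → 11; minimax = 5.
4 ≠ 5, so there is no saddle point; optimal play is mixed.
Right is strictly dominated by Left (it gives the server strictly more in every row), so the receiver never plays it.
On the remaining 2×2 (Wide, Body vs Left, Center):
Let the server play Wide with probability p. Expected payoff against Left: 2p + 5(1−p) = −3p + 5; against Center: 6p + 4(1−p) = 2p + 4.
Setting these equal: −3p + 5 = 2p + 4 ⇒ −5p = -1 ⇒ p = 1/5, and the value is (-3)·(1/5) + 5 = 22/5.
For the receiver: with q = P(Left), equating Wide's and Body's payoffs gives −4q + 6 = q + 4 ⇒ q = 2/5.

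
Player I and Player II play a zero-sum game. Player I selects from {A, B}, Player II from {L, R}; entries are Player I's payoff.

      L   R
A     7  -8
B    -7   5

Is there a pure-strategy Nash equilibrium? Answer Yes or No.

No

Row minima: A → -8, B → -7; maximin = -7.
Column maxima: L → 7, R → 5; minimax = 5.
-7 ≠ 5, so no pure-strategy equilibrium exists.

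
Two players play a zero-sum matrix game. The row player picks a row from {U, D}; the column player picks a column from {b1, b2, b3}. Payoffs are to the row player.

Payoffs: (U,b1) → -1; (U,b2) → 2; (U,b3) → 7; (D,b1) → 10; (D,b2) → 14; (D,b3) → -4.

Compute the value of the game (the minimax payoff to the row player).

3

Row minima: U → -1, D → -4; maximin = -1.
Column maxima: b1 → 10, b2 → 14, b3 → 7; minimax = 7.
-1 ≠ 7, so there is no saddle point; optimal play is mixed.
b2 is strictly dominated by b1 (it gives the row player strictly more in every row), so the column player never plays it.
On the remaining 2×2 (U, D vs b1, b3):
Let the row player play U with probability p. Expected payoff against b1: (-1)p + 10(1−p) = −11p + 10; against b3: 7p + (-4)(1−p) = 11p − 4.
Setting these equal: −11p + 10 = 11p − 4 ⇒ −22p = -14 ⇒ p = 7/11, and the value is (-11)·(7/11) + 10 = 3.
For the column player: with q = P(b1), equating U's and D's payoffs gives −8q + 7 = 14q − 4 ⇒ q = 1/2.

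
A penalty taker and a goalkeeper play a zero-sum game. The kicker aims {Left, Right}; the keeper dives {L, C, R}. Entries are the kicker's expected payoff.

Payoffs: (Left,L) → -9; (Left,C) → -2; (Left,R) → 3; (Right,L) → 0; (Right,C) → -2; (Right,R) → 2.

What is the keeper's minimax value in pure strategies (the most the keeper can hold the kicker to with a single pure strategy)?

-2

Column maxima: L → 0, C → -2, R → 3.
The smallest of these is -2.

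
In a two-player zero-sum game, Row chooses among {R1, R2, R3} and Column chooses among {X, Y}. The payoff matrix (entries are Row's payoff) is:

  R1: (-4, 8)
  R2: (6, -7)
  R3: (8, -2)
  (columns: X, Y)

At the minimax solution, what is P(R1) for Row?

Row minima: R1 → -4, R2 → -7, R3 → -2; maximin = -2.
Column maxima: X → 8, Y → 8; minimax = 8.
-2 ≠ 8, so there is no saddle point; optimal play is mixed.
R2 is strictly dominated by R3, so Row never plays it.
On the remaining 2×2 (R1, R3 vs X, Y):
Let Row play R1 with probability p. Expected payoff against X: (-4)p + 8(1−p) = −12p + 8; against Y: 8p + (-2)(1−p) = 10p − 2.
Setting these equal: −12p + 8 = 10p − 2 ⇒ −22p = -10 ⇒ p = 5/11, and the value is (-12)·(5/11) + 8 = 28/11.
For Column: with q = P(X), equating R1's and R3's payoffs gives −12q + 8 = 10q − 2 ⇒ q = 5/11.

5/11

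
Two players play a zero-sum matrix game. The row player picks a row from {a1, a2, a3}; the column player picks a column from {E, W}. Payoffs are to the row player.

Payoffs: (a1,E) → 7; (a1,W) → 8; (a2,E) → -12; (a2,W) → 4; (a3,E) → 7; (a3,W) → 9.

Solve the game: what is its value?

7

Row minima: a1 → 7, a2 → -12, a3 → 7; maximin = 7.
Column maxima: E → 7, W → 9; minimax = 7.
Since maximin = minimax = 7, there is a saddle point and the value is 7.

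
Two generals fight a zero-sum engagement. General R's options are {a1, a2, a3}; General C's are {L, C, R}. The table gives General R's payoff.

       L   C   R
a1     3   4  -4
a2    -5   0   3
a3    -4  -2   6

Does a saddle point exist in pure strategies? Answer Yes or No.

No

Row minima: a1 → -4, a2 → -5, a3 → -4; maximin = -4.
Column maxima: L → 3, C → 4, R → 6; minimax = 3.
-4 ≠ 3, so no pure-strategy equilibrium exists.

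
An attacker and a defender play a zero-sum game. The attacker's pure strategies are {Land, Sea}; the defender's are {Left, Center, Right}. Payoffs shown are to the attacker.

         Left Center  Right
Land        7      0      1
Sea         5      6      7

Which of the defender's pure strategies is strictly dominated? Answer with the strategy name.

Right

Center holds the attacker's payoff strictly below Right in every row: 0 < 1, 6 < 7.
So Right is strictly dominated for the defender.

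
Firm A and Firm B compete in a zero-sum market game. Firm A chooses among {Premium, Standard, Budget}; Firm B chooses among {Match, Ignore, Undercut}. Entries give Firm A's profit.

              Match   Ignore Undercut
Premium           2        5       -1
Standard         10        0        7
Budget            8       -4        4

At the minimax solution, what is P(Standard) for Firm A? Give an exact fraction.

Row minima: Premium → -1, Standard → 0, Budget → -4; maximin = 0.
Column maxima: Match → 10, Ignore → 5, Undercut → 7; minimax = 5.
0 ≠ 5, so there is no saddle point; optimal play is mixed.
Budget is strictly dominated by Standard, so Firm A never plays it.
Match is strictly dominated by Undercut (it gives Firm A strictly more in every row), so Firm B never plays it.
On the remaining 2×2 (Premium, Standard vs Ignore, Undercut):
Let Firm A play Premium with probability p. Expected payoff against Ignore: 5p + 0(1−p) = 5p; against Undercut: (-1)p + 7(1−p) = −8p + 7.
Setting these equal: 5p = −8p + 7 ⇒ 13p = 7 ⇒ p = 7/13, and the value is (5)·(7/13) = 35/13.
For Firm B: with q = P(Ignore), equating Premium's and Standard's payoffs gives 6q − 1 = −7q + 7 ⇒ q = 8/13.

6/13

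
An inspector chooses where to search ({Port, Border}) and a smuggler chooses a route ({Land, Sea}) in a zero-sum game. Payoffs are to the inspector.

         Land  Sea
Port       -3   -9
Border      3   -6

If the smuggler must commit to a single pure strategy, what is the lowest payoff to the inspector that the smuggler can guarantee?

-6

Column maxima: Land → 3, Sea → -6.
The smallest of these is -6.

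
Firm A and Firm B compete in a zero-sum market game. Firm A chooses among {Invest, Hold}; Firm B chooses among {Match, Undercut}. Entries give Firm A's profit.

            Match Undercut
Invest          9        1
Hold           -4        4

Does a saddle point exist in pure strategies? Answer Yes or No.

No

Row minima: Invest → 1, Hold → -4; maximin = 1.
Column maxima: Match → 9, Undercut → 4; minimax = 4.
1 ≠ 4, so no pure-strategy equilibrium exists.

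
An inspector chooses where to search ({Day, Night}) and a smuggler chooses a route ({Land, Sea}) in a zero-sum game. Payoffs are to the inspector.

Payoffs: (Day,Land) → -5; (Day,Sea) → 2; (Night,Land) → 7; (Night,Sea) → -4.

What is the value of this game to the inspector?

Row minima: Day → -5, Night → -4; maximin = -4.
Column maxima: Land → 7, Sea → 2; minimax = 2.
-4 ≠ 2, so there is no saddle point; optimal play is mixed.
Let the inspector play Day with probability p. Expected payoff against Land: (-5)p + 7(1−p) = −12p + 7; against Sea: 2p + (-4)(1−p) = 6p − 4.
Setting these equal: −12p + 7 = 6p − 4 ⇒ −18p = -11 ⇒ p = 11/18, and the value is (-12)·(11/18) + 7 = -1/3.
For the smuggler: with q = P(Land), equating Day's and Night's payoffs gives −7q + 2 = 11q − 4 ⇒ q = 1/3.

-1/3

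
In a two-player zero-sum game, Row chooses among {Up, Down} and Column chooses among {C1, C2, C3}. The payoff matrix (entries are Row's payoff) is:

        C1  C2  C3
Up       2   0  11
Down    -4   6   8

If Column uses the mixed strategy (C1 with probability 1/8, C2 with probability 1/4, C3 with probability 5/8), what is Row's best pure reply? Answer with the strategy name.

Up

Expected payoff of Up: (1/8)·2 + (1/4)·0 + (5/8)·11 = 57/8.
Expected payoff of Down: (1/8)·(-4) + (1/4)·6 + (5/8)·8 = 6.
The largest is 57/8, so Row's best response is Up.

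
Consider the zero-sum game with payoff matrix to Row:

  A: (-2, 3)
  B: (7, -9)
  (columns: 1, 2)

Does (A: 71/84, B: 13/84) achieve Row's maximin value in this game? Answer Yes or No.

No

Against 1 this mix gives (71/84)·(-2) + (13/84)·7 = -17/28.
Against 2 this mix gives (71/84)·3 + (13/84)·(-9) = 8/7.
Column will play 1, holding Row to -17/28. Shifting weight toward the row that does better against 1 would raise this floor (the equalizing mix achieves 1/7 against both 1 and 2), so the proposed strategy is not optimal.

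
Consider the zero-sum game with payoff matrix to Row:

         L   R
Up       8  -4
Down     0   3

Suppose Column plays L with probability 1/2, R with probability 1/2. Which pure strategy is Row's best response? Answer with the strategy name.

Expected payoff of Up: (1/2)·8 + (1/2)·(-4) = 2.
Expected payoff of Down: (1/2)·0 + (1/2)·3 = 3/2.
The largest is 2, so Row's best response is Up.

Up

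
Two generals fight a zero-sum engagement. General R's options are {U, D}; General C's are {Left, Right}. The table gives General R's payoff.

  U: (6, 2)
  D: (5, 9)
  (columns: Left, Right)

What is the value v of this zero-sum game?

Row minima: U → 2, D → 5; maximin = 5.
Column maxima: Left → 6, Right → 9; minimax = 6.
5 ≠ 6, so there is no saddle point; optimal play is mixed.
Let General R play U with probability p. Expected payoff against Left: 6p + 5(1−p) = p + 5; against Right: 2p + 9(1−p) = −7p + 9.
Setting these equal: p + 5 = −7p + 9 ⇒ 8p = 4 ⇒ p = 1/2, and the value is (1)·(1/2) + 5 = 11/2.
For General C: with q = P(Left), equating U's and D's payoffs gives 4q + 2 = −4q + 9 ⇒ q = 7/8.

11/2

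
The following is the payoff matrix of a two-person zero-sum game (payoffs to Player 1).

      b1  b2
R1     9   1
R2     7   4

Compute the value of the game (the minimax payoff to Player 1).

Row minima: R1 → 1, R2 → 4; maximin = 4.
Column maxima: b1 → 9, b2 → 4; minimax = 4.
Since maximin = minimax = 4, there is a saddle point and the value is 4.

4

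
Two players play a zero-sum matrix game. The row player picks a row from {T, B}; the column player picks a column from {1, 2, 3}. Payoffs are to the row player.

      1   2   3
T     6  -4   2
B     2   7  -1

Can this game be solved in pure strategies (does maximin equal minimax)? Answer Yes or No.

Row minima: T → -4, B → -1; maximin = -1.
Column maxima: 1 → 6, 2 → 7, 3 → 2; minimax = 2.
-1 ≠ 2, so no pure-strategy equilibrium exists.

No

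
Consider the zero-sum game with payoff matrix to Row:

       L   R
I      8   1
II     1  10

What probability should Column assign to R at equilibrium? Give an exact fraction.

7/16

Row minima: I → 1, II → 1; maximin = 1.
Column maxima: L → 8, R → 10; minimax = 8.
1 ≠ 8, so there is no saddle point; optimal play is mixed.
Let Row play I with probability p. Expected payoff against L: 8p + 1(1−p) = 7p + 1; against R: 1p + 10(1−p) = −9p + 10.
Setting these equal: 7p + 1 = −9p + 10 ⇒ 16p = 9 ⇒ p = 9/16, and the value is (7)·(9/16) + 1 = 79/16.
For Column: with q = P(L), equating I's and II's payoffs gives 7q + 1 = −9q + 10 ⇒ q = 9/16.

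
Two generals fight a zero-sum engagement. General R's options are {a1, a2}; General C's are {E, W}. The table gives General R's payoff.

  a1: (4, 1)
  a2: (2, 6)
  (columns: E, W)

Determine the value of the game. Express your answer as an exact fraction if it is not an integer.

22/7

Row minima: a1 → 1, a2 → 2; maximin = 2.
Column maxima: E → 4, W → 6; minimax = 4.
2 ≠ 4, so there is no saddle point; optimal play is mixed.
Let General R play a1 with probability p. Expected payoff against E: 4p + 2(1−p) = 2p + 2; against W: 1p + 6(1−p) = −5p + 6.
Setting these equal: 2p + 2 = −5p + 6 ⇒ 7p = 4 ⇒ p = 4/7, and the value is (2)·(4/7) + 2 = 22/7.
For General C: with q = P(E), equating a1's and a2's payoffs gives 3q + 1 = −4q + 6 ⇒ q = 5/7.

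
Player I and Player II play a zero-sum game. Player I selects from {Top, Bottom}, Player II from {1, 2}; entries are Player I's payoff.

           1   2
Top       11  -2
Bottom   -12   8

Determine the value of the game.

64/33

Row minima: Top → -2, Bottom → -12; maximin = -2.
Column maxima: 1 → 11, 2 → 8; minimax = 8.
-2 ≠ 8, so there is no saddle point; optimal play is mixed.
Let Player I play Top with probability p. Expected payoff against 1: 11p + (-12)(1−p) = 23p − 12; against 2: (-2)p + 8(1−p) = −10p + 8.
Setting these equal: 23p − 12 = −10p + 8 ⇒ 33p = 20 ⇒ p = 20/33, and the value is (23)·(20/33) − 12 = 64/33.
For Player II: with q = P(1), equating Top's and Bottom's payoffs gives 13q − 2 = −20q + 8 ⇒ q = 10/33.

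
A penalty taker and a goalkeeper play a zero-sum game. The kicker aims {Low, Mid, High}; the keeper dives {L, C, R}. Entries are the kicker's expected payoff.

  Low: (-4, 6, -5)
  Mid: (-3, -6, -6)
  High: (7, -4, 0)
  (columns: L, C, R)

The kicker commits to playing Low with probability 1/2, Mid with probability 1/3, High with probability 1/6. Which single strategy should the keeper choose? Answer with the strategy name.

If the keeper plays L, the kicker's expected payoff is (1/2)·(-4) + (1/3)·(-3) + (1/6)·7 = -11/6.
If the keeper plays C, the kicker's expected payoff is (1/2)·6 + (1/3)·(-6) + (1/6)·(-4) = 1/3.
If the keeper plays R, the kicker's expected payoff is (1/2)·(-5) + (1/3)·(-6) + (1/6)·0 = -9/2.
The keeper minimizes the kicker's payoff; the smallest is -9/2, so the best response is R.

R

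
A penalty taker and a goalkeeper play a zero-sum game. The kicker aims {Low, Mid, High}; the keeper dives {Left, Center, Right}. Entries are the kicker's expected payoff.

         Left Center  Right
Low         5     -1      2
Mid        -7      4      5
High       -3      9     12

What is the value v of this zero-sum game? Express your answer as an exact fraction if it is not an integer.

Row minima: Low → -1, Mid → -7, High → -3; maximin = -1.
Column maxima: Left → 5, Center → 9, Right → 12; minimax = 5.
-1 ≠ 5, so there is no saddle point; optimal play is mixed.
Mid is strictly dominated by High, so the kicker never plays it.
Right is strictly dominated by Center (it gives the kicker strictly more in every row), so the keeper never plays it.
On the remaining 2×2 (Low, High vs Left, Center):
Let the kicker play Low with probability p. Expected payoff against Left: 5p + (-3)(1−p) = 8p − 3; against Center: (-1)p + 9(1−p) = −10p + 9.
Setting these equal: 8p − 3 = −10p + 9 ⇒ 18p = 12 ⇒ p = 2/3, and the value is (8)·(2/3) − 3 = 7/3.
For the keeper: with q = P(Left), equating Low's and High's payoffs gives 6q − 1 = −12q + 9 ⇒ q = 5/9.

7/3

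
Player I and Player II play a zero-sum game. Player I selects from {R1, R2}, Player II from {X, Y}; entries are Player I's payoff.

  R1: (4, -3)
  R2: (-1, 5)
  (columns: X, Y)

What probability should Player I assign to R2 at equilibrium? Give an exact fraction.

Row minima: R1 → -3, R2 → -1; maximin = -1.
Column maxima: X → 4, Y → 5; minimax = 4.
-1 ≠ 4, so there is no saddle point; optimal play is mixed.
Let Player I play R1 with probability p. Expected payoff against X: 4p + (-1)(1−p) = 5p − 1; against Y: (-3)p + 5(1−p) = −8p + 5.
Setting these equal: 5p − 1 = −8p + 5 ⇒ 13p = 6 ⇒ p = 6/13, and the value is (5)·(6/13) − 1 = 17/13.
For Player II: with q = P(X), equating R1's and R2's payoffs gives 7q − 3 = −6q + 5 ⇒ q = 8/13.

7/13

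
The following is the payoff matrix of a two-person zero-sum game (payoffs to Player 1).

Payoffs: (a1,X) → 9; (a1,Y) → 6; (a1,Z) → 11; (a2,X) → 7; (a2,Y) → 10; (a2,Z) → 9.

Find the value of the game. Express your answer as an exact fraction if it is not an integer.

Row minima: a1 → 6, a2 → 7; maximin = 7.
Column maxima: X → 9, Y → 10, Z → 11; minimax = 9.
7 ≠ 9, so there is no saddle point; optimal play is mixed.
Z is strictly dominated by X (it gives Player 1 strictly more in every row), so Player 2 never plays it.
On the remaining 2×2 (a1, a2 vs X, Y):
Let Player 1 play a1 with probability p. Expected payoff against X: 9p + 7(1−p) = 2p + 7; against Y: 6p + 10(1−p) = −4p + 10.
Setting these equal: 2p + 7 = −4p + 10 ⇒ 6p = 3 ⇒ p = 1/2, and the value is (2)·(1/2) + 7 = 8.
For Player 2: with q = P(X), equating a1's and a2's payoffs gives 3q + 6 = −3q + 10 ⇒ q = 2/3.

8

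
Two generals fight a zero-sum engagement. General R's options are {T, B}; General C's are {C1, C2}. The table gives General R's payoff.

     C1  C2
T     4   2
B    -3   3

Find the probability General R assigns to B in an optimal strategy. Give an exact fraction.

1/4

Row minima: T → 2, B → -3; maximin = 2.
Column maxima: C1 → 4, C2 → 3; minimax = 3.
2 ≠ 3, so there is no saddle point; optimal play is mixed.
Let General R play T with probability p. Expected payoff against C1: 4p + (-3)(1−p) = 7p − 3; against C2: 2p + 3(1−p) = −p + 3.
Setting these equal: 7p − 3 = −p + 3 ⇒ 8p = 6 ⇒ p = 3/4, and the value is (7)·(3/4) − 3 = 9/4.
For General C: with q = P(C1), equating T's and B's payoffs gives 2q + 2 = −6q + 3 ⇒ q = 1/8.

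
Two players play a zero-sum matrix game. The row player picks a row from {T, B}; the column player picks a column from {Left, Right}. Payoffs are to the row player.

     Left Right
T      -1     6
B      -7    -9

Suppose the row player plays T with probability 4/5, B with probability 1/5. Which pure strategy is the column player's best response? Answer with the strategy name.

If the column player plays Left, the row player's expected payoff is (4/5)·(-1) + (1/5)·(-7) = -11/5.
If the column player plays Right, the row player's expected payoff is (4/5)·6 + (1/5)·(-9) = 3.
The column player minimizes the row player's payoff; the smallest is -11/5, so the best response is Left.

Left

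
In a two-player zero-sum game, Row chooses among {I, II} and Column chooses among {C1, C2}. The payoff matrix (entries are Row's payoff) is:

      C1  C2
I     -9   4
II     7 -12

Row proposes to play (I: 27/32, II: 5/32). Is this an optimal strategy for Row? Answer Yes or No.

Against C1 this mix gives (27/32)·(-9) + (5/32)·7 = -13/2.
Against C2 this mix gives (27/32)·4 + (5/32)·(-12) = 3/2.
Column will play C1, holding Row to -13/2. Shifting weight toward the row that does better against C1 would raise this floor (the equalizing mix achieves -5/2 against both C1 and C2), so the proposed strategy is not optimal.

No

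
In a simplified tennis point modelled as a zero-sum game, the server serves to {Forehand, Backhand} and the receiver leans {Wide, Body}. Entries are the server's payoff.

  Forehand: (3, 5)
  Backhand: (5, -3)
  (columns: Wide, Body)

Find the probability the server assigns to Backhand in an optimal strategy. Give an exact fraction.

1/5

Row minima: Forehand → 3, Backhand → -3; maximin = 3.
Column maxima: Wide → 5, Body → 5; minimax = 5.
3 ≠ 5, so there is no saddle point; optimal play is mixed.
Let the server play Forehand with probability p. Expected payoff against Wide: 3p + 5(1−p) = −2p + 5; against Body: 5p + (-3)(1−p) = 8p − 3.
Setting these equal: −2p + 5 = 8p − 3 ⇒ −10p = -8 ⇒ p = 4/5, and the value is (-2)·(4/5) + 5 = 17/5.
For the receiver: with q = P(Wide), equating Forehand's and Backhand's payoffs gives −2q + 5 = 8q − 3 ⇒ q = 4/5.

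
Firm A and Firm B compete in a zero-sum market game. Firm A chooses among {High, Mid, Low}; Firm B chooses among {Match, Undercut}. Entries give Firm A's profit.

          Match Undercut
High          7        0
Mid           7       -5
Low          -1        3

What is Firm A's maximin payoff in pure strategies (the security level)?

0

Row minima: High → 0, Mid → -5, Low → -1.
The best of these is 0.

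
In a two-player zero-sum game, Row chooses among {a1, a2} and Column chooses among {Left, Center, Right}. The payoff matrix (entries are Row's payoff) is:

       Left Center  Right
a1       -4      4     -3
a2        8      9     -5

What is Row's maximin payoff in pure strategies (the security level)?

-4

Row minima: a1 → -4, a2 → -5.
The best of these is -4.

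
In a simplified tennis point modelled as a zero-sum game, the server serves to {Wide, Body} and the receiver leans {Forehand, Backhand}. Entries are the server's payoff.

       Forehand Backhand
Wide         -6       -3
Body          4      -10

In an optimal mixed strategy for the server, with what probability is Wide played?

14/17

Row minima: Wide → -6, Body → -10; maximin = -6.
Column maxima: Forehand → 4, Backhand → -3; minimax = -3.
-6 ≠ -3, so there is no saddle point; optimal play is mixed.
Let the server play Wide with probability p. Expected payoff against Forehand: (-6)p + 4(1−p) = −10p + 4; against Backhand: (-3)p + (-10)(1−p) = 7p − 10.
Setting these equal: −10p + 4 = 7p − 10 ⇒ −17p = -14 ⇒ p = 14/17, and the value is (-10)·(14/17) + 4 = -72/17.
For the receiver: with q = P(Forehand), equating Wide's and Body's payoffs gives −3q − 3 = 14q − 10 ⇒ q = 7/17.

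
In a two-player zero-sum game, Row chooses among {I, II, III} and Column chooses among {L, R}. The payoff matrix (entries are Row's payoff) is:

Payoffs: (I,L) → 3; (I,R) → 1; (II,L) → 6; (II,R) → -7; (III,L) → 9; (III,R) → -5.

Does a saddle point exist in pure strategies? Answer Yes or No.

Yes

Row minima: I → 1, II → -7, III → -5; maximin = 1.
Column maxima: L → 9, R → 1; minimax = 1.
maximin = minimax = 1, so a saddle point exists.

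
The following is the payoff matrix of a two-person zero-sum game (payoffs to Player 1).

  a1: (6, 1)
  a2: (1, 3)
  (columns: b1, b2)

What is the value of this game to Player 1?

17/7

Row minima: a1 → 1, a2 → 1; maximin = 1.
Column maxima: b1 → 6, b2 → 3; minimax = 3.
1 ≠ 3, so there is no saddle point; optimal play is mixed.
Let Player 1 play a1 with probability p. Expected payoff against b1: 6p + 1(1−p) = 5p + 1; against b2: 1p + 3(1−p) = −2p + 3.
Setting these equal: 5p + 1 = −2p + 3 ⇒ 7p = 2 ⇒ p = 2/7, and the value is (5)·(2/7) + 1 = 17/7.
For Player 2: with q = P(b1), equating a1's and a2's payoffs gives 5q + 1 = −2q + 3 ⇒ q = 2/7.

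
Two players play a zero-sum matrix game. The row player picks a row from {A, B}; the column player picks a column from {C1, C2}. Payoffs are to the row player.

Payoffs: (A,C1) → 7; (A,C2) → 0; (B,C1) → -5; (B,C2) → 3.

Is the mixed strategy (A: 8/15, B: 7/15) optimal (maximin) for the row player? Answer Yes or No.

Yes

Against C1 this mix gives (8/15)·7 + (7/15)·(-5) = 7/5.
Against C2 this mix gives (8/15)·0 + (7/15)·3 = 7/5.
All of the column player's active replies (C1, C2) yield 7/5, and no column does worse for the row player. The mix makes the column player indifferent and guarantees 7/5, so it is optimal.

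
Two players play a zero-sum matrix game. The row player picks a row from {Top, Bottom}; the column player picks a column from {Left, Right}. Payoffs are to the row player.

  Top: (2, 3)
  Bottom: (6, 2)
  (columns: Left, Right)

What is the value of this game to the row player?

14/5

Row minima: Top → 2, Bottom → 2; maximin = 2.
Column maxima: Left → 6, Right → 3; minimax = 3.
2 ≠ 3, so there is no saddle point; optimal play is mixed.
Let the row player play Top with probability p. Expected payoff against Left: 2p + 6(1−p) = −4p + 6; against Right: 3p + 2(1−p) = p + 2.
Setting these equal: −4p + 6 = p + 2 ⇒ −5p = -4 ⇒ p = 4/5, and the value is (-4)·(4/5) + 6 = 14/5.
For the column player: with q = P(Left), equating Top's and Bottom's payoffs gives −q + 3 = 4q + 2 ⇒ q = 1/5.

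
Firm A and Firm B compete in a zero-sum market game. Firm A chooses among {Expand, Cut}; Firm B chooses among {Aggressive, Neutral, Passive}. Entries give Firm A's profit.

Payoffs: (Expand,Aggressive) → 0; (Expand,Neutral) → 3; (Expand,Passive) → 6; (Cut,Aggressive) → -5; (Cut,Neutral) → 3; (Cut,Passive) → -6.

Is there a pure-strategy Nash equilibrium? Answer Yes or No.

Row minima: Expand → 0, Cut → -6; maximin = 0.
Column maxima: Aggressive → 0, Neutral → 3, Passive → 6; minimax = 0.
maximin = minimax = 0, so a saddle point exists.

Yes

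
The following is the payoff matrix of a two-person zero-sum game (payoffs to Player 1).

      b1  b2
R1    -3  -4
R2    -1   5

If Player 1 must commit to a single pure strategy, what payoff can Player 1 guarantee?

Row minima: R1 → -4, R2 → -1.
The best of these is -1.

-1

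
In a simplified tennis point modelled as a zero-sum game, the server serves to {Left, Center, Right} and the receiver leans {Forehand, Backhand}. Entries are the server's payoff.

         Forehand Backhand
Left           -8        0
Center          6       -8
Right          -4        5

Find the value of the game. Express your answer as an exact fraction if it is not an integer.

Row minima: Left → -8, Center → -8, Right → -4; maximin = -4.
Column maxima: Forehand → 6, Backhand → 5; minimax = 5.
-4 ≠ 5, so there is no saddle point; optimal play is mixed.
Left is strictly dominated by Right, so the server never plays it.
On the remaining 2×2 (Center, Right vs Forehand, Backhand):
Let the server play Center with probability p. Expected payoff against Forehand: 6p + (-4)(1−p) = 10p − 4; against Backhand: (-8)p + 5(1−p) = −13p + 5.
Setting these equal: 10p − 4 = −13p + 5 ⇒ 23p = 9 ⇒ p = 9/23, and the value is (10)·(9/23) − 4 = -2/23.
For the receiver: with q = P(Forehand), equating Center's and Right's payoffs gives 14q − 8 = −9q + 5 ⇒ q = 13/23.

-2/23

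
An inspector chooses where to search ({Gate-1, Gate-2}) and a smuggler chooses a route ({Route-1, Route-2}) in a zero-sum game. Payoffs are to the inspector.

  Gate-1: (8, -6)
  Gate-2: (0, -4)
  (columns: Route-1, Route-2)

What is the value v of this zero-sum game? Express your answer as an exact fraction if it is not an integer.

Row minima: Gate-1 → -6, Gate-2 → -4; maximin = -4.
Column maxima: Route-1 → 8, Route-2 → -4; minimax = -4.
Since maximin = minimax = -4, there is a saddle point and the value is -4.

-4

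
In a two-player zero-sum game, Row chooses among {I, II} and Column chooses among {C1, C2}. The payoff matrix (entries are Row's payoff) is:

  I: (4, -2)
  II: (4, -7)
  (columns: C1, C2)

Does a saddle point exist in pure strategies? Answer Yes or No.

Row minima: I → -2, II → -7; maximin = -2.
Column maxima: C1 → 4, C2 → -2; minimax = -2.
maximin = minimax = -2, so a saddle point exists.

Yes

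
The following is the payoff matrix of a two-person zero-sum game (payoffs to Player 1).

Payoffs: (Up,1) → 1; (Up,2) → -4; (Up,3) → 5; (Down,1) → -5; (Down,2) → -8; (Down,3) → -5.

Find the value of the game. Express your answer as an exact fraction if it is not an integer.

Row minima: Up → -4, Down → -8; maximin = -4.
Column maxima: 1 → 1, 2 → -4, 3 → 5; minimax = -4.
Since maximin = minimax = -4, there is a saddle point and the value is -4.

-4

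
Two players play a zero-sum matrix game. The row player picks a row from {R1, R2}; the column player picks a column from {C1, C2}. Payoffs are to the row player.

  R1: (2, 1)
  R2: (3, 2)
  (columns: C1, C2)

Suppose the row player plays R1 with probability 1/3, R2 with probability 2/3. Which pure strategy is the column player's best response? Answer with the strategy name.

If the column player plays C1, the row player's expected payoff is (1/3)·2 + (2/3)·3 = 8/3.
If the column player plays C2, the row player's expected payoff is (1/3)·1 + (2/3)·2 = 5/3.
The column player minimizes the row player's payoff; the smallest is 5/3, so the best response is C2.

C2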